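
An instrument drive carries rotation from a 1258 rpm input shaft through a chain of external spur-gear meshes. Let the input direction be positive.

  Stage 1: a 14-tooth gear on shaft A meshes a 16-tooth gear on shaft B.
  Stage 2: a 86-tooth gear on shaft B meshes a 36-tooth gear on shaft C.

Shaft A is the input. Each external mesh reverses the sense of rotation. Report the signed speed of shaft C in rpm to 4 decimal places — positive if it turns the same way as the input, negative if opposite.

Stage 1 [14T→16T]: ω = 1258.0000×14/16 = 1100.7500 rpm, dir flips to −; running = −1100.7500
Stage 2 [86T→36T]: ω = 1100.7500×86/36 = 2629.5694 rpm, dir flips to +; running = +2629.5694

+2629.5694 rpm (same as input, |ω| = 2629.5694 rpm)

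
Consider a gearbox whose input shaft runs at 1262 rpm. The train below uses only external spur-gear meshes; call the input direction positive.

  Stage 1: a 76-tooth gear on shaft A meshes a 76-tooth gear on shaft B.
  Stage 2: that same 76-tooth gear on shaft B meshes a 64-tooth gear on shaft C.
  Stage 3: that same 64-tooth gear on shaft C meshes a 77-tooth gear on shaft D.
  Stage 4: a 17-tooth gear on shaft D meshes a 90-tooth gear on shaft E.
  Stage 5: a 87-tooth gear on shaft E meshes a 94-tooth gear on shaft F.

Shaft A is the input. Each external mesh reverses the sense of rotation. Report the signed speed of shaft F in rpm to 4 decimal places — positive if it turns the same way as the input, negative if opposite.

Stage 1 [76T→76T]: ω = 1262.0000×76/76 = 1262.0000 rpm, dir flips to −; running = −1262.0000
Stage 2 [76T→64T]: ω = 1262.0000×76/64 = 1498.6250 rpm, dir flips to +; running = +1498.6250
Stage 3 [64T→77T]: ω = 1498.6250×64/77 = 1245.6104 rpm, dir flips to −; running = −1245.6104
Stage 4 [17T→90T]: ω = 1245.6104×17/90 = 235.2820 rpm, dir flips to +; running = +235.2820
Stage 5 [87T→94T]: ω = 235.2820×87/94 = 217.7610 rpm, dir flips to −; running = −217.7610

-217.7610 rpm (opposite to input, |ω| = 217.7610 rpm)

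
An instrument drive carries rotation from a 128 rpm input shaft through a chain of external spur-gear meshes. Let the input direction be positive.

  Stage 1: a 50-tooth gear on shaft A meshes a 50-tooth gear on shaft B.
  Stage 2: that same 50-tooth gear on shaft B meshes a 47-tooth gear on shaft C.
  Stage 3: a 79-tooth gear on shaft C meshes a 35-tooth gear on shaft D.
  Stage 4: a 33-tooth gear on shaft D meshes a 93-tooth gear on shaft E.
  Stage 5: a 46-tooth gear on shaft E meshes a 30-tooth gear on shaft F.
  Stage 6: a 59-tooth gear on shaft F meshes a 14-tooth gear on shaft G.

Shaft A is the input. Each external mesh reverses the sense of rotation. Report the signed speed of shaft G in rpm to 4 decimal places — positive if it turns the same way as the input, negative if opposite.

Stage 1 [50T→50T]: ω = 128.0000×50/50 = 128.0000 rpm, dir flips to −; running = −128.0000
Stage 2 [50T→47T]: ω = 128.0000×50/47 = 136.1702 rpm, dir flips to +; running = +136.1702
Stage 3 [79T→35T]: ω = 136.1702×79/35 = 307.3556 rpm, dir flips to −; running = −307.3556
Stage 4 [33T→93T]: ω = 307.3556×33/93 = 109.0617 rpm, dir flips to +; running = +109.0617
Stage 5 [46T→30T]: ω = 109.0617×46/30 = 167.2279 rpm, dir flips to −; running = −167.2279
Stage 6 [59T→14T]: ω = 167.2279×59/14 = 704.7461 rpm, dir flips to +; running = +704.7461

+704.7461 rpm (same as input, |ω| = 704.7461 rpm)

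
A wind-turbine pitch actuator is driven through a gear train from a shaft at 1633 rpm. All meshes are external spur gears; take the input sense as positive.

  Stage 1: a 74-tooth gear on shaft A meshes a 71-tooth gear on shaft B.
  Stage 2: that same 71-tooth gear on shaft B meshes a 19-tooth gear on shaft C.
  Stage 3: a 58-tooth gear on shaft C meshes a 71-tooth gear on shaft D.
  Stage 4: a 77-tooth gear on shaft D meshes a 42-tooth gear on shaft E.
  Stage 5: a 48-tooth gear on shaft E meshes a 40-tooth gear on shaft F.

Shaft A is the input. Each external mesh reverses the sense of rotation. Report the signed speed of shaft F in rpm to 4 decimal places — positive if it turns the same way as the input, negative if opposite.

Stage 1 [74T→71T]: ω = 1633.0000×74/71 = 1702.0000 rpm, dir flips to −; running = −1702.0000
Stage 2 [71T→19T]: ω = 1702.0000×71/19 = 6360.1053 rpm, dir flips to +; running = +6360.1053
Stage 3 [58T→71T]: ω = 6360.1053×58/71 = 5195.5789 rpm, dir flips to −; running = −5195.5789
Stage 4 [77T→42T]: ω = 5195.5789×77/42 = 9525.2281 rpm, dir flips to +; running = +9525.2281
Stage 5 [48T→40T]: ω = 9525.2281×48/40 = 11430.2737 rpm, dir flips to −; running = −11430.2737

-11430.2737 rpm (opposite to input, |ω| = 11430.2737 rpm)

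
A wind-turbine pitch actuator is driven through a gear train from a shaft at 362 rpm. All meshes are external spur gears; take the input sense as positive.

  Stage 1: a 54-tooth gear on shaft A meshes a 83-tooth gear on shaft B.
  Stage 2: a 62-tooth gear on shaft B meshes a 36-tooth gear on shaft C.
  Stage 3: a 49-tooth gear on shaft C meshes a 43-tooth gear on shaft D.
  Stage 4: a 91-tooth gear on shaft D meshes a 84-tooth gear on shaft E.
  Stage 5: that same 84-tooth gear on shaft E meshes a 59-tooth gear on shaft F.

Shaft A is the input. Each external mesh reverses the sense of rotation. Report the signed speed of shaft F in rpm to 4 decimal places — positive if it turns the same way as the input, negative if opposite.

Stage 1 [54T→83T]: ω = 362.0000×54/83 = 235.5181 rpm, dir flips to −; running = −235.5181
Stage 2 [62T→36T]: ω = 235.5181×62/36 = 405.6145 rpm, dir flips to +; running = +405.6145
Stage 3 [49T→43T]: ω = 405.6145×49/43 = 462.2118 rpm, dir flips to −; running = −462.2118
Stage 4 [91T→84T]: ω = 462.2118×91/84 = 500.7295 rpm, dir flips to +; running = +500.7295
Stage 5 [84T→59T]: ω = 500.7295×84/59 = 712.9030 rpm, dir flips to −; running = −712.9030

-712.9030 rpm (opposite to input, |ω| = 712.9030 rpm)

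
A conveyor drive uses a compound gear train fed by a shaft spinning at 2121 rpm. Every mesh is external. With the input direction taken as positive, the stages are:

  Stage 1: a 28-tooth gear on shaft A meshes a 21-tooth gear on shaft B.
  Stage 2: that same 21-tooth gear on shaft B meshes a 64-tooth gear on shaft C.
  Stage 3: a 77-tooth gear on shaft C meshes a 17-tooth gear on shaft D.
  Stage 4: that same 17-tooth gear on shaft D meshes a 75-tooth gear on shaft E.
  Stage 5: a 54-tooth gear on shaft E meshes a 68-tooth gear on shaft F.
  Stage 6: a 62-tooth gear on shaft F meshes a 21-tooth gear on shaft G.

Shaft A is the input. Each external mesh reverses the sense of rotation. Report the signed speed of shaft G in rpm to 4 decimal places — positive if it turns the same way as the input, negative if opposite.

+2233.6001 rpm (same as input, |ω| = 2233.6001 rpm)

Stage 1 [28T→21T]: ω = 2121.0000×28/21 = 2828.0000 rpm, dir flips to −; running = −2828.0000
Stage 2 [21T→64T]: ω = 2828.0000×21/64 = 927.9375 rpm, dir flips to +; running = +927.9375
Stage 3 [77T→17T]: ω = 927.9375×77/17 = 4203.0110 rpm, dir flips to −; running = −4203.0110
Stage 4 [17T→75T]: ω = 4203.0110×17/75 = 952.6825 rpm, dir flips to +; running = +952.6825
Stage 5 [54T→68T]: ω = 952.6825×54/68 = 756.5420 rpm, dir flips to −; running = −756.5420
Stage 6 [62T→21T]: ω = 756.5420×62/21 = 2233.6001 rpm, dir flips to +; running = +2233.6001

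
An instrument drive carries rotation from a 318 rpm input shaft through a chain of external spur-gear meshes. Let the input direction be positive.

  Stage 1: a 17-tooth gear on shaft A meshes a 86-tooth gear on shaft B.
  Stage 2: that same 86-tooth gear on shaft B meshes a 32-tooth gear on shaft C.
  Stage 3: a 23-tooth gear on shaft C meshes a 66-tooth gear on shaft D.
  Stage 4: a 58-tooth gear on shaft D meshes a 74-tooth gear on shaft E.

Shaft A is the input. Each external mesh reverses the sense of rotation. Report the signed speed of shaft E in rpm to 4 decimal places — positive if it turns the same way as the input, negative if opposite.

Stage 1 [17T→86T]: ω = 318.0000×17/86 = 62.8605 rpm, dir flips to −; running = −62.8605
Stage 2 [86T→32T]: ω = 62.8605×86/32 = 168.9375 rpm, dir flips to +; running = +168.9375
Stage 3 [23T→66T]: ω = 168.9375×23/66 = 58.8722 rpm, dir flips to −; running = −58.8722
Stage 4 [58T→74T]: ω = 58.8722×58/74 = 46.1430 rpm, dir flips to +; running = +46.1430

+46.1430 rpm (same as input, |ω| = 46.1430 rpm)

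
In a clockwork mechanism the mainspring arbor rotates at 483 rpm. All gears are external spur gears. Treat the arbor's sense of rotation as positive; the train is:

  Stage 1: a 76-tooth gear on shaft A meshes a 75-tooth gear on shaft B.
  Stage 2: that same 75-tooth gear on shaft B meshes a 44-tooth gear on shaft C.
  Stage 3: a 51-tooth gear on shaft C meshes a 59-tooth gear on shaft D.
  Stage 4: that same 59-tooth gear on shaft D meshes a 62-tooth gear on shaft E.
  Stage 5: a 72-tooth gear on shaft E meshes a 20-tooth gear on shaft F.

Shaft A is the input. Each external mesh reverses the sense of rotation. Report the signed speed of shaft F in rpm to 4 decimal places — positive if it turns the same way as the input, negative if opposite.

Stage 1 [76T→75T]: ω = 483.0000×76/75 = 489.4400 rpm, dir flips to −; running = −489.4400
Stage 2 [75T→44T]: ω = 489.4400×75/44 = 834.2727 rpm, dir flips to +; running = +834.2727
Stage 3 [51T→59T]: ω = 834.2727×51/59 = 721.1510 rpm, dir flips to −; running = −721.1510
Stage 4 [59T→62T]: ω = 721.1510×59/62 = 686.2566 rpm, dir flips to +; running = +686.2566
Stage 5 [72T→20T]: ω = 686.2566×72/20 = 2470.5238 rpm, dir flips to −; running = −2470.5238

-2470.5238 rpm (opposite to input, |ω| = 2470.5238 rpm)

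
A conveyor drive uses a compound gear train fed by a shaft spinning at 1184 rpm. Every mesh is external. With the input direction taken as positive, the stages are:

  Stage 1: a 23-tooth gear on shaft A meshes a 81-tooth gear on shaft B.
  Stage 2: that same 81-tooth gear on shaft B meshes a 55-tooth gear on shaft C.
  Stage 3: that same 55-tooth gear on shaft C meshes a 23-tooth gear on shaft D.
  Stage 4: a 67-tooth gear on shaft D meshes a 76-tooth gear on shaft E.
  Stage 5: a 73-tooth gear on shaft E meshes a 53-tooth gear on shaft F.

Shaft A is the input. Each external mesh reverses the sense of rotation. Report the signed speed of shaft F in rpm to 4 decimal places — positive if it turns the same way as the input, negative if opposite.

-1437.6723 rpm (opposite to input, |ω| = 1437.6723 rpm)

Stage 1 [23T→81T]: ω = 1184.0000×23/81 = 336.1975 rpm, dir flips to −; running = −336.1975
Stage 2 [81T→55T]: ω = 336.1975×81/55 = 495.1273 rpm, dir flips to +; running = +495.1273
Stage 3 [55T→23T]: ω = 495.1273×55/23 = 1184.0000 rpm, dir flips to −; running = −1184.0000
Stage 4 [67T→76T]: ω = 1184.0000×67/76 = 1043.7895 rpm, dir flips to +; running = +1043.7895
Stage 5 [73T→53T]: ω = 1043.7895×73/53 = 1437.6723 rpm, dir flips to −; running = −1437.6723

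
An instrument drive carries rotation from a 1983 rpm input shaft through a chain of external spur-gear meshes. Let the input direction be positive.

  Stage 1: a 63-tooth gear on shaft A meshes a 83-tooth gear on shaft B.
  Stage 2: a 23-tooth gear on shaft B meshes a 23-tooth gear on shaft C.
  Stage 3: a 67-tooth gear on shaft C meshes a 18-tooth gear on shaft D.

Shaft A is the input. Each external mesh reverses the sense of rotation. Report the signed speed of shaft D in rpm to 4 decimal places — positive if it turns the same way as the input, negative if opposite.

-5602.5723 rpm (opposite to input, |ω| = 5602.5723 rpm)

Stage 1 [63T→83T]: ω = 1983.0000×63/83 = 1505.1687 rpm, dir flips to −; running = −1505.1687
Stage 2 [23T→23T]: ω = 1505.1687×23/23 = 1505.1687 rpm, dir flips to +; running = +1505.1687
Stage 3 [67T→18T]: ω = 1505.1687×67/18 = 5602.5723 rpm, dir flips to −; running = −5602.5723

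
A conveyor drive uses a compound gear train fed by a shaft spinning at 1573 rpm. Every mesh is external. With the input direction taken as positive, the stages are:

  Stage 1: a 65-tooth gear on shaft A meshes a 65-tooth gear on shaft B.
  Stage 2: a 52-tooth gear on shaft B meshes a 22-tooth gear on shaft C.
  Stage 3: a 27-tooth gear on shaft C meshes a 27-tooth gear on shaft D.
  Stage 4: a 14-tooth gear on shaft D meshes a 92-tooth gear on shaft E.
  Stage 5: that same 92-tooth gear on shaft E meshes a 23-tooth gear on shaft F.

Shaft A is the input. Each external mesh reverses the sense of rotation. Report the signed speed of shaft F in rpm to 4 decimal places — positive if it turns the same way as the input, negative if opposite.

-2263.1304 rpm (opposite to input, |ω| = 2263.1304 rpm)

Stage 1 [65T→65T]: ω = 1573.0000×65/65 = 1573.0000 rpm, dir flips to −; running = −1573.0000
Stage 2 [52T→22T]: ω = 1573.0000×52/22 = 3718.0000 rpm, dir flips to +; running = +3718.0000
Stage 3 [27T→27T]: ω = 3718.0000×27/27 = 3718.0000 rpm, dir flips to −; running = −3718.0000
Stage 4 [14T→92T]: ω = 3718.0000×14/92 = 565.7826 rpm, dir flips to +; running = +565.7826
Stage 5 [92T→23T]: ω = 565.7826×92/23 = 2263.1304 rpm, dir flips to −; running = −2263.1304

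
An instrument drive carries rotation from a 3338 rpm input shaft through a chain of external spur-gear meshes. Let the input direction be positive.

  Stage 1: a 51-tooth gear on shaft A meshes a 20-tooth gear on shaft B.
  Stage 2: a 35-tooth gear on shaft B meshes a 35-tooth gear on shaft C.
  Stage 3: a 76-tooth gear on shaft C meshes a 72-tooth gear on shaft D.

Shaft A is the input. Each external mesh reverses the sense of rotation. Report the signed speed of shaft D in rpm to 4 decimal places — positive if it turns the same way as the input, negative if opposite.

-8984.7833 rpm (opposite to input, |ω| = 8984.7833 rpm)

Stage 1 [51T→20T]: ω = 3338.0000×51/20 = 8511.9000 rpm, dir flips to −; running = −8511.9000
Stage 2 [35T→35T]: ω = 8511.9000×35/35 = 8511.9000 rpm, dir flips to +; running = +8511.9000
Stage 3 [76T→72T]: ω = 8511.9000×76/72 = 8984.7833 rpm, dir flips to −; running = −8984.7833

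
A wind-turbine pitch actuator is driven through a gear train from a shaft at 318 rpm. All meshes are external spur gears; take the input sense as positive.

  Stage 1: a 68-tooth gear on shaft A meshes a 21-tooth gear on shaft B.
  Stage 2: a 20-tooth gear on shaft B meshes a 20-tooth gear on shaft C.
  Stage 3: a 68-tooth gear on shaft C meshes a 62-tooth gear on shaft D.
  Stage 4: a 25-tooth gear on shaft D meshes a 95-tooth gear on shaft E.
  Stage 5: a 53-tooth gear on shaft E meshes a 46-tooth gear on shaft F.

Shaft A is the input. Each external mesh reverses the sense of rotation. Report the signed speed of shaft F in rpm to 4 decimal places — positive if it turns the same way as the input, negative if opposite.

Stage 1 [68T→21T]: ω = 318.0000×68/21 = 1029.7143 rpm, dir flips to −; running = −1029.7143
Stage 2 [20T→20T]: ω = 1029.7143×20/20 = 1029.7143 rpm, dir flips to +; running = +1029.7143
Stage 3 [68T→62T]: ω = 1029.7143×68/62 = 1129.3641 rpm, dir flips to −; running = −1129.3641
Stage 4 [25T→95T]: ω = 1129.3641×25/95 = 297.2011 rpm, dir flips to +; running = +297.2011
Stage 5 [53T→46T]: ω = 297.2011×53/46 = 342.4273 rpm, dir flips to −; running = −342.4273

-342.4273 rpm (opposite to input, |ω| = 342.4273 rpm)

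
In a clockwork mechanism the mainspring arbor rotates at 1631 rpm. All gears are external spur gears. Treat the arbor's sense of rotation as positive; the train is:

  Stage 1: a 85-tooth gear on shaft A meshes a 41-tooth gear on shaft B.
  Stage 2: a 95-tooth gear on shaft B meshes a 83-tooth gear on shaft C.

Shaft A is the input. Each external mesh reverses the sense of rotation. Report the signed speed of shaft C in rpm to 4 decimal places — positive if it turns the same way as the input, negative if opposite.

Stage 1 [85T→41T]: ω = 1631.0000×85/41 = 3381.3415 rpm, dir flips to −; running = −3381.3415
Stage 2 [95T→83T]: ω = 3381.3415×95/83 = 3870.2101 rpm, dir flips to +; running = +3870.2101

+3870.2101 rpm (same as input, |ω| = 3870.2101 rpm)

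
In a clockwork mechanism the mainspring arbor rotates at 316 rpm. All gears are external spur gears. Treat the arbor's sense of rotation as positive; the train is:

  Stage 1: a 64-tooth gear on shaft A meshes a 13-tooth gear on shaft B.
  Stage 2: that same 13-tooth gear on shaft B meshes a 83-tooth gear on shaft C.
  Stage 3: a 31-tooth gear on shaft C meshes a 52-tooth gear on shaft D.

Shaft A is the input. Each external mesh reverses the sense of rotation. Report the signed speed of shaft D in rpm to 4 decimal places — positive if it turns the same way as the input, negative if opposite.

Stage 1 [64T→13T]: ω = 316.0000×64/13 = 1555.6923 rpm, dir flips to −; running = −1555.6923
Stage 2 [13T→83T]: ω = 1555.6923×13/83 = 243.6627 rpm, dir flips to +; running = +243.6627
Stage 3 [31T→52T]: ω = 243.6627×31/52 = 145.2604 rpm, dir flips to −; running = −145.2604

-145.2604 rpm (opposite to input, |ω| = 145.2604 rpm)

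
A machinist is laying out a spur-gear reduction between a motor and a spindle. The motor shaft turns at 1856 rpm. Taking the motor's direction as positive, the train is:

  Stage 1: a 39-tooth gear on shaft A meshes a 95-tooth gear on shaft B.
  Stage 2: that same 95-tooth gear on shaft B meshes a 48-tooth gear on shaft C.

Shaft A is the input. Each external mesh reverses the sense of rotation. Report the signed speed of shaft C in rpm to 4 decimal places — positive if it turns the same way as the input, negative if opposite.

+1508.0000 rpm (same as input, |ω| = 1508.0000 rpm)

Stage 1 [39T→95T]: ω = 1856.0000×39/95 = 761.9368 rpm, dir flips to −; running = −761.9368
Stage 2 [95T→48T]: ω = 761.9368×95/48 = 1508.0000 rpm, dir flips to +; running = +1508.0000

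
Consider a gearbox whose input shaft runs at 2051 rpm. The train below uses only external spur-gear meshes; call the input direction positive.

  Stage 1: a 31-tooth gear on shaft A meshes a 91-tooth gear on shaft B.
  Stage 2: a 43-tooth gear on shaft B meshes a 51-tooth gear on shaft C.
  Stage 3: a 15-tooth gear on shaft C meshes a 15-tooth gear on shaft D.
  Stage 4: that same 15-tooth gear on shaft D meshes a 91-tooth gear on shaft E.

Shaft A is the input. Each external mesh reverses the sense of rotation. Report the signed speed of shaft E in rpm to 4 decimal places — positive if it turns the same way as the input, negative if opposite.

+97.1033 rpm (same as input, |ω| = 97.1033 rpm)

Stage 1 [31T→91T]: ω = 2051.0000×31/91 = 698.6923 rpm, dir flips to −; running = −698.6923
Stage 2 [43T→51T]: ω = 698.6923×43/51 = 589.0935 rpm, dir flips to +; running = +589.0935
Stage 3 [15T→15T]: ω = 589.0935×15/15 = 589.0935 rpm, dir flips to −; running = −589.0935
Stage 4 [15T→91T]: ω = 589.0935×15/91 = 97.1033 rpm, dir flips to +; running = +97.1033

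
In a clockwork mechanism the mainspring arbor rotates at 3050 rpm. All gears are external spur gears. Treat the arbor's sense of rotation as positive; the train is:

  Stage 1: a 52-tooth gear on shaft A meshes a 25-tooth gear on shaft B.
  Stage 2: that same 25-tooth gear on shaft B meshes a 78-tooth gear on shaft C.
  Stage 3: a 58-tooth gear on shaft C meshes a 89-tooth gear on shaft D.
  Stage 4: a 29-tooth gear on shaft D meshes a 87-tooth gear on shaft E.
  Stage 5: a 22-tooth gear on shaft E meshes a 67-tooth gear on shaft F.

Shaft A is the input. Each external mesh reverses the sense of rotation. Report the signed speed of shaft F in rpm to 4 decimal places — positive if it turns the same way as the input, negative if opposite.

-145.0351 rpm (opposite to input, |ω| = 145.0351 rpm)

Stage 1 [52T→25T]: ω = 3050.0000×52/25 = 6344.0000 rpm, dir flips to −; running = −6344.0000
Stage 2 [25T→78T]: ω = 6344.0000×25/78 = 2033.3333 rpm, dir flips to +; running = +2033.3333
Stage 3 [58T→89T]: ω = 2033.3333×58/89 = 1325.0936 rpm, dir flips to −; running = −1325.0936
Stage 4 [29T→87T]: ω = 1325.0936×29/87 = 441.6979 rpm, dir flips to +; running = +441.6979
Stage 5 [22T→67T]: ω = 441.6979×22/67 = 145.0351 rpm, dir flips to −; running = −145.0351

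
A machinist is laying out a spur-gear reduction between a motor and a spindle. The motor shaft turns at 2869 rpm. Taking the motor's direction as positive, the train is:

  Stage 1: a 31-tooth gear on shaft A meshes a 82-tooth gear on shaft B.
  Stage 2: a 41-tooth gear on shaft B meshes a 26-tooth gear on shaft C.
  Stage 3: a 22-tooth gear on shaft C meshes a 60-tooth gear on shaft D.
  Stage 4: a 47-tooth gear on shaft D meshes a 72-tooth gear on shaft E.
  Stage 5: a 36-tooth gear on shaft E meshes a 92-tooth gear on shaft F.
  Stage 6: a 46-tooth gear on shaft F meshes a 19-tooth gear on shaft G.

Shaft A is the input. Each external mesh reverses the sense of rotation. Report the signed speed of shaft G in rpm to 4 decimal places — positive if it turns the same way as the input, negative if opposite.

Stage 1 [31T→82T]: ω = 2869.0000×31/82 = 1084.6220 rpm, dir flips to −; running = −1084.6220
Stage 2 [41T→26T]: ω = 1084.6220×41/26 = 1710.3654 rpm, dir flips to +; running = +1710.3654
Stage 3 [22T→60T]: ω = 1710.3654×22/60 = 627.1340 rpm, dir flips to −; running = −627.1340
Stage 4 [47T→72T]: ω = 627.1340×47/72 = 409.3791 rpm, dir flips to +; running = +409.3791
Stage 5 [36T→92T]: ω = 409.3791×36/92 = 160.1918 rpm, dir flips to −; running = −160.1918
Stage 6 [46T→19T]: ω = 160.1918×46/19 = 387.8329 rpm, dir flips to +; running = +387.8329

+387.8329 rpm (same as input, |ω| = 387.8329 rpm)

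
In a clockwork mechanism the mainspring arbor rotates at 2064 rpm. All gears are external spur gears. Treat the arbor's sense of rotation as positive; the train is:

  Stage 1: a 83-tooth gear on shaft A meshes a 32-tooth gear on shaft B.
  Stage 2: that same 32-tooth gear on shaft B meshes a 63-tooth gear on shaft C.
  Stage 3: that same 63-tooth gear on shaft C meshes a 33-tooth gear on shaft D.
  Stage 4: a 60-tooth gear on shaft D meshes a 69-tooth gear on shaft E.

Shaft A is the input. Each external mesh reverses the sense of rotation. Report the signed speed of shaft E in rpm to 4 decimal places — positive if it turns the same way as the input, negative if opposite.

+4514.1502 rpm (same as input, |ω| = 4514.1502 rpm)

Stage 1 [83T→32T]: ω = 2064.0000×83/32 = 5353.5000 rpm, dir flips to −; running = −5353.5000
Stage 2 [32T→63T]: ω = 5353.5000×32/63 = 2719.2381 rpm, dir flips to +; running = +2719.2381
Stage 3 [63T→33T]: ω = 2719.2381×63/33 = 5191.2727 rpm, dir flips to −; running = −5191.2727
Stage 4 [60T→69T]: ω = 5191.2727×60/69 = 4514.1502 rpm, dir flips to +; running = +4514.1502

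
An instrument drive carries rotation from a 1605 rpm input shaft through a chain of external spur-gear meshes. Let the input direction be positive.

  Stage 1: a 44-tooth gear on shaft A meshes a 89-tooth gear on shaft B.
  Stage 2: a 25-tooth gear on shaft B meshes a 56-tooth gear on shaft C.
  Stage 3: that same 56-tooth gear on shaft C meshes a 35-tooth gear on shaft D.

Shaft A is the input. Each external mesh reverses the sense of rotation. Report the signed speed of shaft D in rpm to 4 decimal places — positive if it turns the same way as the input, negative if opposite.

-566.7737 rpm (opposite to input, |ω| = 566.7737 rpm)

Stage 1 [44T→89T]: ω = 1605.0000×44/89 = 793.4831 rpm, dir flips to −; running = −793.4831
Stage 2 [25T→56T]: ω = 793.4831×25/56 = 354.2335 rpm, dir flips to +; running = +354.2335
Stage 3 [56T→35T]: ω = 354.2335×56/35 = 566.7737 rpm, dir flips to −; running = −566.7737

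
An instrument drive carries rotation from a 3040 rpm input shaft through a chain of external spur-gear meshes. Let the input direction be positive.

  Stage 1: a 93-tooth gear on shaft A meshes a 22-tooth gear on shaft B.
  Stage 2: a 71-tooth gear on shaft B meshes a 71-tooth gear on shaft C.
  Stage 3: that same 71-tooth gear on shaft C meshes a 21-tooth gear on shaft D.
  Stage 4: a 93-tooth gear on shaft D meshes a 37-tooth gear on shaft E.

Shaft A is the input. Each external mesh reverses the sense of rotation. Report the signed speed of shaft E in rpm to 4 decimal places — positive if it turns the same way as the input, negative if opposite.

Stage 1 [93T→22T]: ω = 3040.0000×93/22 = 12850.9091 rpm, dir flips to −; running = −12850.9091
Stage 2 [71T→71T]: ω = 12850.9091×71/71 = 12850.9091 rpm, dir flips to +; running = +12850.9091
Stage 3 [71T→21T]: ω = 12850.9091×71/21 = 43448.3117 rpm, dir flips to −; running = −43448.3117
Stage 4 [93T→37T]: ω = 43448.3117×93/37 = 109207.9186 rpm, dir flips to +; running = +109207.9186

+109207.9186 rpm (same as input, |ω| = 109207.9186 rpm)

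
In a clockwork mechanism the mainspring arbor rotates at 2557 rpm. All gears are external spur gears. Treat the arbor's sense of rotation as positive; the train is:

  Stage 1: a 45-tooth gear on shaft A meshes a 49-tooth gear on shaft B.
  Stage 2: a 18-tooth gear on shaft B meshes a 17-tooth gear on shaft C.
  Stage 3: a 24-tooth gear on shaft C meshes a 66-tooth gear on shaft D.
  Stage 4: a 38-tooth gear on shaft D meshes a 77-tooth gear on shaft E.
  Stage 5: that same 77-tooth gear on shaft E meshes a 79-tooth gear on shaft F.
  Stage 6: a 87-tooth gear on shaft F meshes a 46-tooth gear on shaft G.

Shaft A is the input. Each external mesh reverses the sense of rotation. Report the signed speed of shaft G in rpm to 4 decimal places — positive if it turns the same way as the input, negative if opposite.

Stage 1 [45T→49T]: ω = 2557.0000×45/49 = 2348.2653 rpm, dir flips to −; running = −2348.2653
Stage 2 [18T→17T]: ω = 2348.2653×18/17 = 2486.3986 rpm, dir flips to +; running = +2486.3986
Stage 3 [24T→66T]: ω = 2486.3986×24/66 = 904.1449 rpm, dir flips to −; running = −904.1449
Stage 4 [38T→77T]: ω = 904.1449×38/77 = 446.2014 rpm, dir flips to +; running = +446.2014
Stage 5 [77T→79T]: ω = 446.2014×77/79 = 434.9052 rpm, dir flips to −; running = −434.9052
Stage 6 [87T→46T]: ω = 434.9052×87/46 = 822.5380 rpm, dir flips to +; running = +822.5380

+822.5380 rpm (same as input, |ω| = 822.5380 rpm)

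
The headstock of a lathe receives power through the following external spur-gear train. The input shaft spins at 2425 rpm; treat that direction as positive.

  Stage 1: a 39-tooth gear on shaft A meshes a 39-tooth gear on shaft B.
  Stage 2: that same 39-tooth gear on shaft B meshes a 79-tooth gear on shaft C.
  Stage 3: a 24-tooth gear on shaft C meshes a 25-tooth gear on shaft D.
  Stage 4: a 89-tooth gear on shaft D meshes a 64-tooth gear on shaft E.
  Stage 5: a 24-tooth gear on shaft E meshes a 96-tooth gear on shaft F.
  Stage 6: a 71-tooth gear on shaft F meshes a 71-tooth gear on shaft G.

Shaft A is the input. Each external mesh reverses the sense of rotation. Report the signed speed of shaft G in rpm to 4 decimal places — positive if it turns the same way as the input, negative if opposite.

+399.5494 rpm (same as input, |ω| = 399.5494 rpm)

Stage 1 [39T→39T]: ω = 2425.0000×39/39 = 2425.0000 rpm, dir flips to −; running = −2425.0000
Stage 2 [39T→79T]: ω = 2425.0000×39/79 = 1197.1519 rpm, dir flips to +; running = +1197.1519
Stage 3 [24T→25T]: ω = 1197.1519×24/25 = 1149.2658 rpm, dir flips to −; running = −1149.2658
Stage 4 [89T→64T]: ω = 1149.2658×89/64 = 1598.1978 rpm, dir flips to +; running = +1598.1978
Stage 5 [24T→96T]: ω = 1598.1978×24/96 = 399.5494 rpm, dir flips to −; running = −399.5494
Stage 6 [71T→71T]: ω = 399.5494×71/71 = 399.5494 rpm, dir flips to +; running = +399.5494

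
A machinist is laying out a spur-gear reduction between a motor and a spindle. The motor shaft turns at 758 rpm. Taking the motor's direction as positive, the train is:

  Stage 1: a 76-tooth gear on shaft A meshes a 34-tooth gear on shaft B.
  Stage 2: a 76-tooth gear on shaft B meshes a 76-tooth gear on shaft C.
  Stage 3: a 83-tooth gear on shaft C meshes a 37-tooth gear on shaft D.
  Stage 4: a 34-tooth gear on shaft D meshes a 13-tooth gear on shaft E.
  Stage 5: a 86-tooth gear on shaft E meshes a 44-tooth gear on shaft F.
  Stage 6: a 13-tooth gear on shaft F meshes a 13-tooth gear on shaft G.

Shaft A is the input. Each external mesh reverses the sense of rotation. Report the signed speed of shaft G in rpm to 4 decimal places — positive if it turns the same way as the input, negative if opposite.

+19429.4984 rpm (same as input, |ω| = 19429.4984 rpm)

Stage 1 [76T→34T]: ω = 758.0000×76/34 = 1694.3529 rpm, dir flips to −; running = −1694.3529
Stage 2 [76T→76T]: ω = 1694.3529×76/76 = 1694.3529 rpm, dir flips to +; running = +1694.3529
Stage 3 [83T→37T]: ω = 1694.3529×83/37 = 3800.8458 rpm, dir flips to −; running = −3800.8458
Stage 4 [34T→13T]: ω = 3800.8458×34/13 = 9940.6736 rpm, dir flips to +; running = +9940.6736
Stage 5 [86T→44T]: ω = 9940.6736×86/44 = 19429.4984 rpm, dir flips to −; running = −19429.4984
Stage 6 [13T→13T]: ω = 19429.4984×13/13 = 19429.4984 rpm, dir flips to +; running = +19429.4984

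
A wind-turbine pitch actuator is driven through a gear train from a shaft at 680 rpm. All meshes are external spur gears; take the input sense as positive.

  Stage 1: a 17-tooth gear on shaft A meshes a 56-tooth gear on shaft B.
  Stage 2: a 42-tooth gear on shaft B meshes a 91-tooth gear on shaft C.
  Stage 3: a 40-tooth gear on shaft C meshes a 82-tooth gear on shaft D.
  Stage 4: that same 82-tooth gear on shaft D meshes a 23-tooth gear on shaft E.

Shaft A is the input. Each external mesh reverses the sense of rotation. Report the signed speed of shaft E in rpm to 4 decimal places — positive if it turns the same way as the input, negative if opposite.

Stage 1 [17T→56T]: ω = 680.0000×17/56 = 206.4286 rpm, dir flips to −; running = −206.4286
Stage 2 [42T→91T]: ω = 206.4286×42/91 = 95.2747 rpm, dir flips to +; running = +95.2747
Stage 3 [40T→82T]: ω = 95.2747×40/82 = 46.4755 rpm, dir flips to −; running = −46.4755
Stage 4 [82T→23T]: ω = 46.4755×82/23 = 165.6952 rpm, dir flips to +; running = +165.6952

+165.6952 rpm (same as input, |ω| = 165.6952 rpm)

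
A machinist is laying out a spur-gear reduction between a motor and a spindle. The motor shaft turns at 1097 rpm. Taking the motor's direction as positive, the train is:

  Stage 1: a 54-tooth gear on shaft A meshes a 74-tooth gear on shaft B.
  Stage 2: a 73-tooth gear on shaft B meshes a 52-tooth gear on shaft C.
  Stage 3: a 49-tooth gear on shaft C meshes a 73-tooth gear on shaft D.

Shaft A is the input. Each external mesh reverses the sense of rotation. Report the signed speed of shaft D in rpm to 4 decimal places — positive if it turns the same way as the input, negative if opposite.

Stage 1 [54T→74T]: ω = 1097.0000×54/74 = 800.5135 rpm, dir flips to −; running = −800.5135
Stage 2 [73T→52T]: ω = 800.5135×73/52 = 1123.7978 rpm, dir flips to +; running = +1123.7978
Stage 3 [49T→73T]: ω = 1123.7978×49/73 = 754.3300 rpm, dir flips to −; running = −754.3300

-754.3300 rpm (opposite to input, |ω| = 754.3300 rpm)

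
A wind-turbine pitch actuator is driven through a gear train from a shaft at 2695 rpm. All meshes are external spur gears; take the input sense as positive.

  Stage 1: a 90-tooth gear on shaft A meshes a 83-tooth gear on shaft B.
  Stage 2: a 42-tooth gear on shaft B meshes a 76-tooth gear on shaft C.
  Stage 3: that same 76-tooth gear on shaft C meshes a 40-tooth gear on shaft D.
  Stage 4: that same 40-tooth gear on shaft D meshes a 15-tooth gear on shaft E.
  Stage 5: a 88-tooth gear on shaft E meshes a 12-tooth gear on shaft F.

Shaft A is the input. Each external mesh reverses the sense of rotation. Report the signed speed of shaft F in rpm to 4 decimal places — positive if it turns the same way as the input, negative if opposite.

-60004.3373 rpm (opposite to input, |ω| = 60004.3373 rpm)

Stage 1 [90T→83T]: ω = 2695.0000×90/83 = 2922.2892 rpm, dir flips to −; running = −2922.2892
Stage 2 [42T→76T]: ω = 2922.2892×42/76 = 1614.9493 rpm, dir flips to +; running = +1614.9493
Stage 3 [76T→40T]: ω = 1614.9493×76/40 = 3068.4036 rpm, dir flips to −; running = −3068.4036
Stage 4 [40T→15T]: ω = 3068.4036×40/15 = 8182.4096 rpm, dir flips to +; running = +8182.4096
Stage 5 [88T→12T]: ω = 8182.4096×88/12 = 60004.3373 rpm, dir flips to −; running = −60004.3373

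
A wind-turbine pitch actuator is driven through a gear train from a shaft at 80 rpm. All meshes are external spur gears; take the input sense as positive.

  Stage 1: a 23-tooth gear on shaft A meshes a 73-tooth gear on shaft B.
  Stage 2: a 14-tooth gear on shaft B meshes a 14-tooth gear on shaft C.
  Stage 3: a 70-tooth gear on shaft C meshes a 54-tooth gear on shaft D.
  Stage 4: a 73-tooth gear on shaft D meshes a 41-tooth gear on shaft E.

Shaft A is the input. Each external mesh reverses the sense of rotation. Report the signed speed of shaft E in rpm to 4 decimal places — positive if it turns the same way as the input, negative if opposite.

+58.1752 rpm (same as input, |ω| = 58.1752 rpm)

Stage 1 [23T→73T]: ω = 80.0000×23/73 = 25.2055 rpm, dir flips to −; running = −25.2055
Stage 2 [14T→14T]: ω = 25.2055×14/14 = 25.2055 rpm, dir flips to +; running = +25.2055
Stage 3 [70T→54T]: ω = 25.2055×70/54 = 32.6738 rpm, dir flips to −; running = −32.6738
Stage 4 [73T→41T]: ω = 32.6738×73/41 = 58.1752 rpm, dir flips to +; running = +58.1752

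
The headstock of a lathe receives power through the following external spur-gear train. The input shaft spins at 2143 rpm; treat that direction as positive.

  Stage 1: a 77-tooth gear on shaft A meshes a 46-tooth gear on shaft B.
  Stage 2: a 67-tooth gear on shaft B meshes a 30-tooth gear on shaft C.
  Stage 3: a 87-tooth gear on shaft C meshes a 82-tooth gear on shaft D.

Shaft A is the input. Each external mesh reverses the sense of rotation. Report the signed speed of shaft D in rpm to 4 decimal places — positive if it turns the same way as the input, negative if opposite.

-8499.9038 rpm (opposite to input, |ω| = 8499.9038 rpm)

Stage 1 [77T→46T]: ω = 2143.0000×77/46 = 3587.1957 rpm, dir flips to −; running = −3587.1957
Stage 2 [67T→30T]: ω = 3587.1957×67/30 = 8011.4036 rpm, dir flips to +; running = +8011.4036
Stage 3 [87T→82T]: ω = 8011.4036×87/82 = 8499.9038 rpm, dir flips to −; running = −8499.9038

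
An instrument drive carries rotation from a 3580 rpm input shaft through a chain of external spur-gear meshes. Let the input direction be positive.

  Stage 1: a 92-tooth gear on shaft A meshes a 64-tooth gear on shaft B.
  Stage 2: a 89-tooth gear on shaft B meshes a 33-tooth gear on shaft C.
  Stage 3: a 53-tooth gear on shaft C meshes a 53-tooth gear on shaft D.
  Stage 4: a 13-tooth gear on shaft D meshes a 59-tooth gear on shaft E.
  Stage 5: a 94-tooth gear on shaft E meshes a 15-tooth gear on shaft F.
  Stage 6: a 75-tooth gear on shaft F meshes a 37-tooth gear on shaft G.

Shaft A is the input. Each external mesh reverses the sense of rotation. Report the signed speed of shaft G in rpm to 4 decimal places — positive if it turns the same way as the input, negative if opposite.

+38846.7259 rpm (same as input, |ω| = 38846.7259 rpm)

Stage 1 [92T→64T]: ω = 3580.0000×92/64 = 5146.2500 rpm, dir flips to −; running = −5146.2500
Stage 2 [89T→33T]: ω = 5146.2500×89/33 = 13879.2803 rpm, dir flips to +; running = +13879.2803
Stage 3 [53T→53T]: ω = 13879.2803×53/53 = 13879.2803 rpm, dir flips to −; running = −13879.2803
Stage 4 [13T→59T]: ω = 13879.2803×13/59 = 3058.1465 rpm, dir flips to +; running = +3058.1465
Stage 5 [94T→15T]: ω = 3058.1465×94/15 = 19164.3848 rpm, dir flips to −; running = −19164.3848
Stage 6 [75T→37T]: ω = 19164.3848×75/37 = 38846.7259 rpm, dir flips to +; running = +38846.7259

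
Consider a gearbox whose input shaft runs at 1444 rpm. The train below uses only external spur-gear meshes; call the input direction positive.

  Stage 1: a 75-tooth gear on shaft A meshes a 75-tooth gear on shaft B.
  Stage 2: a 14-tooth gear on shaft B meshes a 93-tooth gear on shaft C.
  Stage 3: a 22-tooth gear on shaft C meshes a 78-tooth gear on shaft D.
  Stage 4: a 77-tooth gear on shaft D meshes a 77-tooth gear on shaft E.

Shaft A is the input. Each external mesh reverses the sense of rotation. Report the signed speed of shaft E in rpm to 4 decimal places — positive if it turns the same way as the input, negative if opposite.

Stage 1 [75T→75T]: ω = 1444.0000×75/75 = 1444.0000 rpm, dir flips to −; running = −1444.0000
Stage 2 [14T→93T]: ω = 1444.0000×14/93 = 217.3763 rpm, dir flips to +; running = +217.3763
Stage 3 [22T→78T]: ω = 217.3763×22/78 = 61.3113 rpm, dir flips to −; running = −61.3113
Stage 4 [77T→77T]: ω = 61.3113×77/77 = 61.3113 rpm, dir flips to +; running = +61.3113

+61.3113 rpm (same as input, |ω| = 61.3113 rpm)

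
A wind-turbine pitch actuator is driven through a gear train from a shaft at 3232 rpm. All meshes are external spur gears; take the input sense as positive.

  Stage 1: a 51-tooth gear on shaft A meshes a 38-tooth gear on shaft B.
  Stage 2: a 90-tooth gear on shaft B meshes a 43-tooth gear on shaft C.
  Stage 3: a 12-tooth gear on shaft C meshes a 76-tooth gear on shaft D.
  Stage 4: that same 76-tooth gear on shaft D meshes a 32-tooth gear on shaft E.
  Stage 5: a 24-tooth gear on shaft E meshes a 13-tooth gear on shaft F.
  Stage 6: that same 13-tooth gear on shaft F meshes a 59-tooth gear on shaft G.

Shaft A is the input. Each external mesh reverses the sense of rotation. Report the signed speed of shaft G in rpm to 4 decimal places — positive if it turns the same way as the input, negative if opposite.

Stage 1 [51T→38T]: ω = 3232.0000×51/38 = 4337.6842 rpm, dir flips to −; running = −4337.6842
Stage 2 [90T→43T]: ω = 4337.6842×90/43 = 9078.8739 rpm, dir flips to +; running = +9078.8739
Stage 3 [12T→76T]: ω = 9078.8739×12/76 = 1433.5064 rpm, dir flips to −; running = −1433.5064
Stage 4 [76T→32T]: ω = 1433.5064×76/32 = 3404.5777 rpm, dir flips to +; running = +3404.5777
Stage 5 [24T→13T]: ω = 3404.5777×24/13 = 6285.3743 rpm, dir flips to −; running = −6285.3743
Stage 6 [13T→59T]: ω = 6285.3743×13/59 = 1384.9130 rpm, dir flips to +; running = +1384.9130

+1384.9130 rpm (same as input, |ω| = 1384.9130 rpm)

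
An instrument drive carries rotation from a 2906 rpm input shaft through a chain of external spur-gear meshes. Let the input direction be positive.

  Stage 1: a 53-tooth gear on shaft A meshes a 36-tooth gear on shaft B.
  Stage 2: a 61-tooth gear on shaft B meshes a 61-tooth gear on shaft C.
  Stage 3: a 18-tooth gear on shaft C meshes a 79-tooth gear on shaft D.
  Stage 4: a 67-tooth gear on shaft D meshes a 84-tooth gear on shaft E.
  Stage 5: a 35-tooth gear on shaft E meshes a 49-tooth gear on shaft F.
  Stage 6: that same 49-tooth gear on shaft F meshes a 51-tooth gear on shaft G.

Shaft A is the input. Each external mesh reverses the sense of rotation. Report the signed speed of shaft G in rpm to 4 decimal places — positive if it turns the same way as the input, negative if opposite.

+533.5901 rpm (same as input, |ω| = 533.5901 rpm)

Stage 1 [53T→36T]: ω = 2906.0000×53/36 = 4278.2778 rpm, dir flips to −; running = −4278.2778
Stage 2 [61T→61T]: ω = 4278.2778×61/61 = 4278.2778 rpm, dir flips to +; running = +4278.2778
Stage 3 [18T→79T]: ω = 4278.2778×18/79 = 974.7975 rpm, dir flips to −; running = −974.7975
Stage 4 [67T→84T]: ω = 974.7975×67/84 = 777.5170 rpm, dir flips to +; running = +777.5170
Stage 5 [35T→49T]: ω = 777.5170×35/49 = 555.3693 rpm, dir flips to −; running = −555.3693
Stage 6 [49T→51T]: ω = 555.3693×49/51 = 533.5901 rpm, dir flips to +; running = +533.5901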